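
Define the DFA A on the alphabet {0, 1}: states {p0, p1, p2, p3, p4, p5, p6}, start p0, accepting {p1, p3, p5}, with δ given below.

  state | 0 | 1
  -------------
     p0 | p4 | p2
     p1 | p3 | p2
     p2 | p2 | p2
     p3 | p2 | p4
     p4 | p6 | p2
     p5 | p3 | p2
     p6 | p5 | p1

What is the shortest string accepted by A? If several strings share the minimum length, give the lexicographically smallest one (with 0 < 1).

A breadth-first search from p0 reaches an accepting state first via the path p0 → p4 → p6 → p5 on input 000.
No string of length < 3 is accepted (BFS exhausts all shorter strings without reaching an accepting state), and 000 is the lexicographically least accepting string of length 3.

000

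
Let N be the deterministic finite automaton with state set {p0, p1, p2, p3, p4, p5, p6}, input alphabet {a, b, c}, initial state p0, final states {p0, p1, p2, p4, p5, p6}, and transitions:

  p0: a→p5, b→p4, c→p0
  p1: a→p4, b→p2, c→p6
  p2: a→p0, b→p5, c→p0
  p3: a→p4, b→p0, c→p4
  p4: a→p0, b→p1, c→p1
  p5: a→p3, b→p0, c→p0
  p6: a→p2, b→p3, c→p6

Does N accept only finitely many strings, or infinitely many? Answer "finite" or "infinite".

State p0 is reachable from the start and can reach an accepting state, and it lies on the cycle p0 → p0.
Traversing that cycle any number of times yields accepted strings of unbounded length, so the language is infinite.

infinite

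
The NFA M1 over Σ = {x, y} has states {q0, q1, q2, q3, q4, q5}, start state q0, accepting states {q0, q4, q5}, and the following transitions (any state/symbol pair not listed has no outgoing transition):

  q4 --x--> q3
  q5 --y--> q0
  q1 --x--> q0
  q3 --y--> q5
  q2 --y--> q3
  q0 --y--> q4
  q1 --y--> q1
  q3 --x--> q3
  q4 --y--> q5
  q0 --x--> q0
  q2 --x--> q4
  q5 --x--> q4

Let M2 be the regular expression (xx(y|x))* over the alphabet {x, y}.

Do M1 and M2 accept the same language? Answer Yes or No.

No

The string x is accepted by M1 but rejected by M2.
So L(M1) ≠ L(M2).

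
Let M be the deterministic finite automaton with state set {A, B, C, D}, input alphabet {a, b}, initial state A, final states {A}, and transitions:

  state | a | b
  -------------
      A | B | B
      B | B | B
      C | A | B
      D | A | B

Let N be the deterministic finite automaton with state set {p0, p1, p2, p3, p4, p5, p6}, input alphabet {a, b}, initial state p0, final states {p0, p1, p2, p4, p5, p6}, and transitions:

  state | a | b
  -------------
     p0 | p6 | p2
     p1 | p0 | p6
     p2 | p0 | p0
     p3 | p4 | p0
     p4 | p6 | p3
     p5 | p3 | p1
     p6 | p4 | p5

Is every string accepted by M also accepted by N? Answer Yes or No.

Exploring the product automaton M × N from the start pair (A, p0), following both machines on each input symbol, reaches 8 state pairs: (A, p0), (B, p6), (B, p2), (B, p4), (B, p5), (B, p0), (B, p3), (B, p1).
M accepts in {A} and N accepts in {p0, p1, p2, p4, p5, p6}. The reachable pairs whose M-component is accepting are (A, p0); in each of them the N-component is accepting too, so the product for L(M) \ L(N) (M-component accepting, N-component rejecting) has no reachable accepting pair and the difference is empty.
Hence every string in L(M) is also in L(N).

Yes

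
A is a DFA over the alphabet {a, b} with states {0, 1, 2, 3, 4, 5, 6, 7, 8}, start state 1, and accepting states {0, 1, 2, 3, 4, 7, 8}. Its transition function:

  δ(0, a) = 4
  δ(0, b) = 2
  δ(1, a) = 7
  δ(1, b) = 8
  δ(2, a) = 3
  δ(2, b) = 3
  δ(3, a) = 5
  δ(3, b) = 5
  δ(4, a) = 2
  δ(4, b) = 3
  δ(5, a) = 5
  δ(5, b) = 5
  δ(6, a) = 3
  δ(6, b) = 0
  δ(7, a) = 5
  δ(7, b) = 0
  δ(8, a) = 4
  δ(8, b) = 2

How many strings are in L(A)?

20

The useful subgraph on states {0, 1, 2, 3, 4, 7, 8} is acyclic, so L(A) is finite; the longest accepting path visits 6 useful states, giving maximum string length 5.
Counting accepting paths from 1 by length: 1 of length 0, 2 of length 1, 3 of length 2, 6 of length 3, 6 of length 4, 2 of length 5. Total 20.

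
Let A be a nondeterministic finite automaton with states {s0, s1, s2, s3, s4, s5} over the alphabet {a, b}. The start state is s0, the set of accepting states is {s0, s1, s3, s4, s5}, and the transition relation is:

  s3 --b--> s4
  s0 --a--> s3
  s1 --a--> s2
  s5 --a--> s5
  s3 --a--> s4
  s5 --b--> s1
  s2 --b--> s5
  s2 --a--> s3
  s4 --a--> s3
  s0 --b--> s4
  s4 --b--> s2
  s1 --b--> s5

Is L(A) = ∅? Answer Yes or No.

The empty string ε is accepted: the run s0 ends in the accepting state s0.
Since at least one string is accepted, L(A) is not empty.

No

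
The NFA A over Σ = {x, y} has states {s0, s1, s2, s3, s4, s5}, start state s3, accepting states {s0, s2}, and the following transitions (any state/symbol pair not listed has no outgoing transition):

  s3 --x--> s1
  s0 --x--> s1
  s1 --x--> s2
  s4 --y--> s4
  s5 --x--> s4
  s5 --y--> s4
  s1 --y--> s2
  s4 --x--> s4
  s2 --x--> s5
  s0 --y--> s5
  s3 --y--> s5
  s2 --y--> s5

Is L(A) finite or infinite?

The useful states (reachable from s3 and able to reach an accepting state) are {s1, s2, s3}.
Restricted to these states the transition graph has no cycle, so every accepting path has bounded length and L is finite.

finite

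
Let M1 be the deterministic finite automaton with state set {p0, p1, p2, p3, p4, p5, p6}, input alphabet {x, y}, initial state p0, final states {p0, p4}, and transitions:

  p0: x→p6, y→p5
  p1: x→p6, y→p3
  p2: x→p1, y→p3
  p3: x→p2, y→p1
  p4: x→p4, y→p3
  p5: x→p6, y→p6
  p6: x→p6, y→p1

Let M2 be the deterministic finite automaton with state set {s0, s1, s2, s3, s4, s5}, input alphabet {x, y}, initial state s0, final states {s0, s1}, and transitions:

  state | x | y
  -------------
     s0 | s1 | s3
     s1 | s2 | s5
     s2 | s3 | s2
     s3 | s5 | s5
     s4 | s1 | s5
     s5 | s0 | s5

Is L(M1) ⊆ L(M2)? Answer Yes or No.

Yes

Exploring the product automaton M1 × M2 from the start pair (p0, s0), following both machines on each input symbol, reaches 18 state pairs: (p0, s0), (p6, s1), (p5, s3), (p6, s2), (p1, s5), (p6, s5), (p6, s3), (p1, s2), (p6, s0), (p3, s5), (p3, s2), (p1, s3), (p2, s0), (p2, s3), (p1, s1), (p3, s3), (p2, s5), (p1, s0).
M1 accepts in {p0, p4} and M2 accepts in {s0, s1}. The reachable pairs whose M1-component is accepting are (p0, s0); in each of them the M2-component is accepting too, so the product for L(M1) \ L(M2) (M1-component accepting, M2-component rejecting) has no reachable accepting pair and the difference is empty.
Hence every string in L(M1) is also in L(M2).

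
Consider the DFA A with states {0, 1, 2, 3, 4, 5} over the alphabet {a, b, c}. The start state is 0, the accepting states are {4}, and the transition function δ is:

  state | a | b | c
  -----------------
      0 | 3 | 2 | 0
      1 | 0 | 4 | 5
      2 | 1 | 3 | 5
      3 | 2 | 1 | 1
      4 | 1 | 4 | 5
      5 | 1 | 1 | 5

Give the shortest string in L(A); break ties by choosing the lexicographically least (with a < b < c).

A breadth-first search from 0 reaches an accepting state first via the path 0 → 3 → 1 → 4 on input abb.
No string of length < 3 is accepted (BFS exhausts all shorter strings without reaching an accepting state), and abb is the lexicographically least accepting string of length 3.

abb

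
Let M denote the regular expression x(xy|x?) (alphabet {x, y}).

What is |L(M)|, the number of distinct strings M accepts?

3

The expression has no Kleene star, so L(M) is finite. Expanding the alternatives gives {x, xx, xxy}.
That is 1 of length 1, 1 of length 2, 1 of length 3: 3 strings in all.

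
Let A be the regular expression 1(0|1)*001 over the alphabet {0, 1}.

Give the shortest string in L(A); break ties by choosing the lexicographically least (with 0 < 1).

By inspection of the expression, no string of length less than 4 matches, and 1001 is the lexicographically first match of length 4.

1001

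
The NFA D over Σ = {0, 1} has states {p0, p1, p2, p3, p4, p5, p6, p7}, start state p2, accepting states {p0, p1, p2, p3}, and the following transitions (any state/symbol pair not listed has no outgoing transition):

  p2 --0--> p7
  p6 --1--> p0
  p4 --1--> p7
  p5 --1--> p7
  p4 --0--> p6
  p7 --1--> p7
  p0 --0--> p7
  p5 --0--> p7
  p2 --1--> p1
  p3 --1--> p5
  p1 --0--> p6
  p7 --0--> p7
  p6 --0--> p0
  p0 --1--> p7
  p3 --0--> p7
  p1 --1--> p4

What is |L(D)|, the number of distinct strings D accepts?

The useful subgraph on states {p0, p1, p2, p4, p6} is acyclic, so L(D) is finite; the longest accepting path visits 5 useful states, giving maximum string length 4.
Counting accepting paths from p2 by length: 1 of length 0, 1 of length 1, 2 of length 3, 2 of length 4. Total 6.

6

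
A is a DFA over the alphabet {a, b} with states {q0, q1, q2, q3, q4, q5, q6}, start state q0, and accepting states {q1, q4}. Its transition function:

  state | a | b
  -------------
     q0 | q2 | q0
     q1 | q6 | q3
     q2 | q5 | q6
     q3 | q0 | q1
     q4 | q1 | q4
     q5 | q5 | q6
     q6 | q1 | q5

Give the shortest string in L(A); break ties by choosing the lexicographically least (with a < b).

A breadth-first search from q0 reaches an accepting state first via the path q0 → q2 → q6 → q1 on input aba.
No string of length < 3 is accepted (BFS exhausts all shorter strings without reaching an accepting state), and aba is the lexicographically least accepting string of length 3.

aba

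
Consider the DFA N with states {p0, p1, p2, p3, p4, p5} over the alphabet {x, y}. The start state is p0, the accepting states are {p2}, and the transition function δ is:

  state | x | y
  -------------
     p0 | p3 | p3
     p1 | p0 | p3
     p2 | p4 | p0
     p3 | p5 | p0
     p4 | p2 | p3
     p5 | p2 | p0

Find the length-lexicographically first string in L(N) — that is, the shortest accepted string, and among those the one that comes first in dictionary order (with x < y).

xxx

A breadth-first search from p0 reaches an accepting state first via the path p0 → p3 → p5 → p2 on input xxx.
No string of length < 3 is accepted (BFS exhausts all shorter strings without reaching an accepting state), and xxx is the lexicographically least accepting string of length 3.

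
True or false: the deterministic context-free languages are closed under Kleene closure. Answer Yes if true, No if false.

L = {c aⁿbⁿ : n≥0} ∪ {cc aⁿb²ⁿ : n≥0} is a DCFL (the number of leading c's fixes which ratio the DPDA checks), but L* is not. Every word of L starts with c, so in a factorisation of the string cc aⁱbʲ (i≥1) into words of L each factor begins at one of the two c's: either the whole string is a single word of L (forcing j = 2i), or it splits as c · (c aⁱbʲ) with c ∈ L (take n = 0) and c aⁱbʲ ∈ L (forcing j = i). Thus L* ∩ cca⁺b* = {cc aⁿbⁿ : n≥1} ∪ {cc aⁿb²ⁿ : n≥1}. A DPDA for L* would give one for this intersection with a regular set, and, started from its configuration after reading cc, one for {aⁿbⁿ : n≥1} ∪ {aⁿb²ⁿ : n≥1}, which no deterministic PDA accepts (a DPDA for it would have a single run on aⁿb²ⁿ, accepting after the prefix aⁿbⁿ and accepting again after n more b's; an ordinary PDA that simulates it on a's and b's and, at any moment when it is accepting, may switch to reading only a fresh letter d while feeding each d to the simulation as a b, would accept aⁱbʲdᵏ (k≥1) exactly when both aⁱbʲ and aⁱbʲ⁺ᵏ are in the language, i.e. its language intersected with the regular set a*b*d⁺ would be exactly {aⁿbⁿdⁿ : n≥1} — impossible, since context-free languages are closed under intersection with regular sets and {aⁿbⁿdⁿ} is not context-free). So L* is not a DCFL.

No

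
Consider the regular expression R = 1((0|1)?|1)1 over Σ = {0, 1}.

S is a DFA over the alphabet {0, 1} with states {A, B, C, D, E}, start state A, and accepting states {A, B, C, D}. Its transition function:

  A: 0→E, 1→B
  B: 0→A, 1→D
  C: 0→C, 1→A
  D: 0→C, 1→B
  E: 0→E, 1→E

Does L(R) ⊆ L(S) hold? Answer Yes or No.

Converting the expression R to a DFA (subset construction, then merging equivalent states) gives the minimal DFA with states {r0, r1, r2, r3, r4, r5}, start state r0, accepting states {r4, r5} and transitions r0: 0→r1, 1→r2; r1: 0→r1, 1→r1; r2: 0→r3, 1→r4; r3: 0→r1, 1→r5; r4: 0→r1, 1→r5; r5: 0→r1, 1→r1.
Exploring the product automaton R × S from the start pair (r0, A), following both machines on each input symbol, reaches 10 state pairs: (r0, A), (r1, E), (r2, B), (r3, A), (r4, D), (r5, B), (r1, C), (r1, A), (r1, D), (r1, B).
R accepts in {r4, r5} and S accepts in {A, B, C, D}. The reachable pairs whose R-component is accepting are (r4, D), (r5, B); in each of them the S-component is accepting too, so the product for L(R) \ L(S) (R-component accepting, S-component rejecting) has no reachable accepting pair and the difference is empty.
Hence every string in L(R) is also in L(S).

Yes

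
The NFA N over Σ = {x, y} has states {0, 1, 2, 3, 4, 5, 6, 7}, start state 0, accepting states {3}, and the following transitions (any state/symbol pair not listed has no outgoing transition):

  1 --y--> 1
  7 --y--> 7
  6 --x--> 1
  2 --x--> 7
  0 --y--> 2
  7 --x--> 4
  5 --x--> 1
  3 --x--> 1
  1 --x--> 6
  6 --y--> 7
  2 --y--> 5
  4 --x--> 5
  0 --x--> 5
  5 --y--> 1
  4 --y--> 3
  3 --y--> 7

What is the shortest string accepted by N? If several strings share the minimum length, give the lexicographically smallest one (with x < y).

yxxy

A breadth-first search from 0 reaches an accepting state first via the path 0 → 2 → 7 → 4 → 3 on input yxxy.
No string of length < 4 is accepted (BFS exhausts all shorter strings without reaching an accepting state), and yxxy is the lexicographically least accepting string of length 4.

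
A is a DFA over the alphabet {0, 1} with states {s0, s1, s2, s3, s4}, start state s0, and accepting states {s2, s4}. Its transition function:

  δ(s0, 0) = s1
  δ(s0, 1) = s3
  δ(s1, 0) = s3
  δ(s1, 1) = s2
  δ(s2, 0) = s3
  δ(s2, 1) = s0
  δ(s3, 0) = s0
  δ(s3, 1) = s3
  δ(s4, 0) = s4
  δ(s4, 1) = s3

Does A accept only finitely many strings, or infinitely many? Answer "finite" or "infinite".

State s0 is reachable from the start and can reach an accepting state, and it lies on the cycle s0 → s1 → s2 → s0.
Traversing that cycle any number of times yields accepted strings of unbounded length, so the language is infinite.

infinite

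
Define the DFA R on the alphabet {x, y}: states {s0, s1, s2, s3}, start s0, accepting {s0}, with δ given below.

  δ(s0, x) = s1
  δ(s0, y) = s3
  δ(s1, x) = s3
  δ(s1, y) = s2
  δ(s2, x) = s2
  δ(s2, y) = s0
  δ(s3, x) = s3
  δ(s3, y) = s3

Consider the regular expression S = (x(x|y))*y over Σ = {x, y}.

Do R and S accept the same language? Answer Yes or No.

The empty string ε is accepted by R but rejected by S.
So L(R) ≠ L(S).

No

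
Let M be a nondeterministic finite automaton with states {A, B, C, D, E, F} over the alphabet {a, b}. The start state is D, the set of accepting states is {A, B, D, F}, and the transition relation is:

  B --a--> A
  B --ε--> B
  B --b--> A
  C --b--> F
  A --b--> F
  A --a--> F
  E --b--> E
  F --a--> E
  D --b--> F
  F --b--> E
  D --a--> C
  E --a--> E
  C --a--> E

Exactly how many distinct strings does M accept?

3

The useful subgraph on states {C, D, F} is acyclic, so L(M) is finite; the longest accepting path visits 3 useful states, giving maximum string length 2.
Counting accepting paths from D by length: 1 of length 0, 1 of length 1, 1 of length 2. Total 3.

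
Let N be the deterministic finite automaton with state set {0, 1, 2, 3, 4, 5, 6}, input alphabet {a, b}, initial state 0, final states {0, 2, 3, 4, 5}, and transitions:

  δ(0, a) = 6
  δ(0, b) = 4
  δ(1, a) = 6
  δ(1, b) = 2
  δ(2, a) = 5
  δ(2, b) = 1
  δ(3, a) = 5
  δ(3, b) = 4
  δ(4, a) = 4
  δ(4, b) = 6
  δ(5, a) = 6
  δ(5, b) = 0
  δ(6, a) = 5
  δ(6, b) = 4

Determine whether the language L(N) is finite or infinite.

infinite

State 4 is reachable from the start and can reach an accepting state, and it lies on the cycle 4 → 4.
Traversing that cycle any number of times yields accepted strings of unbounded length, so the language is infinite.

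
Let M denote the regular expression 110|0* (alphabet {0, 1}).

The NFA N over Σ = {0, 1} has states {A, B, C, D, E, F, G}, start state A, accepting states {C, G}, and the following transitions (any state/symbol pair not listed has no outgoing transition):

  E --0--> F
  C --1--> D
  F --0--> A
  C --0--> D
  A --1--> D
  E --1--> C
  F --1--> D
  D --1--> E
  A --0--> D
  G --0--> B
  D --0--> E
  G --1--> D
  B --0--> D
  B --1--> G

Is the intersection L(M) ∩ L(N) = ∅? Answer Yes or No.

Converting the expression M to a DFA (subset construction, then merging equivalent states) gives the minimal DFA with states {m0, m1, m2, m3, m4, m5}, start state m0, accepting states {m0, m1, m5} and transitions m0: 0→m1, 1→m2; m1: 0→m1, 1→m3; m2: 0→m3, 1→m4; m3: 0→m3, 1→m3; m4: 0→m5, 1→m3; m5: 0→m3, 1→m3.
Exploring the product automaton M × N from the start pair (m0, A), following both machines on each input symbol, reaches 13 state pairs: (m0, A), (m1, D), (m2, D), (m1, E), (m3, E), (m4, E), (m1, F), (m3, C), (m3, F), (m5, F), (m1, A), (m3, D), (m3, A).
M accepts in {m0, m1, m5} and N accepts in {C, G}; no reachable pair has both components accepting, so no string drives both machines to acceptance simultaneously and L(M) ∩ L(N) = ∅.
So no string is accepted by both, and the intersection is empty.

Yes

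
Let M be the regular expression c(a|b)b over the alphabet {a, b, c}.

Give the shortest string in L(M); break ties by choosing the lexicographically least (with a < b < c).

cab

By inspection of the expression, no string of length less than 3 matches, and cab is the lexicographically first match of length 3.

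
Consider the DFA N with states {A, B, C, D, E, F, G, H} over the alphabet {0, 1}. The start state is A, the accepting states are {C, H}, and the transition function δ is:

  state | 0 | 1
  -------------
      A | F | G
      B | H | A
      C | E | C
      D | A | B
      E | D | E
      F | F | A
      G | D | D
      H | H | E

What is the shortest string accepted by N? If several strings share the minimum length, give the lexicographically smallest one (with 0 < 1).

A breadth-first search from A reaches an accepting state first via the path A → G → D → B → H on input 1010.
No string of length < 4 is accepted (BFS exhausts all shorter strings without reaching an accepting state), and 1010 is the lexicographically least accepting string of length 4.

1010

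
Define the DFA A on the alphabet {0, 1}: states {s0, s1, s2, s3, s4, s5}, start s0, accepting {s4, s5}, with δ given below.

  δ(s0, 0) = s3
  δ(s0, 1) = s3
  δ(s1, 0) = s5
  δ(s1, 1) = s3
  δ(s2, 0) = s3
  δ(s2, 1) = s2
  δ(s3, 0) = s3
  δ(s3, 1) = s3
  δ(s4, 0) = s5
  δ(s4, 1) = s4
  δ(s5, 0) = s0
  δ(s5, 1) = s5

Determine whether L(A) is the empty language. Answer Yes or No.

The states reachable from the start state are {s0, s3}.
None of the accepting states {s4, s5} is reachable, so no string is accepted and L(A) = ∅.

Yes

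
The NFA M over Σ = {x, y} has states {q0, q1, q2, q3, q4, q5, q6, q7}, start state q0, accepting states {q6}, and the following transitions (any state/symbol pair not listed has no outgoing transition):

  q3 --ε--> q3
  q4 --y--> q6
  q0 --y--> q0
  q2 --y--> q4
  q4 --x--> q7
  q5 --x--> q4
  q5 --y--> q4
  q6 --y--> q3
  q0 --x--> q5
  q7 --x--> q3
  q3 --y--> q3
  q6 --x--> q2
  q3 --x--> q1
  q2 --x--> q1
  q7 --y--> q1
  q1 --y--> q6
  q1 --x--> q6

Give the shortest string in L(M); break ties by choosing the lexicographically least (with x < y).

A breadth-first search from q0 reaches an accepting state first via the path q0 → q5 → q4 → q6 on input xxy.
No string of length < 3 is accepted (BFS exhausts all shorter strings without reaching an accepting state), and xxy is the lexicographically least accepting string of length 3.

xxy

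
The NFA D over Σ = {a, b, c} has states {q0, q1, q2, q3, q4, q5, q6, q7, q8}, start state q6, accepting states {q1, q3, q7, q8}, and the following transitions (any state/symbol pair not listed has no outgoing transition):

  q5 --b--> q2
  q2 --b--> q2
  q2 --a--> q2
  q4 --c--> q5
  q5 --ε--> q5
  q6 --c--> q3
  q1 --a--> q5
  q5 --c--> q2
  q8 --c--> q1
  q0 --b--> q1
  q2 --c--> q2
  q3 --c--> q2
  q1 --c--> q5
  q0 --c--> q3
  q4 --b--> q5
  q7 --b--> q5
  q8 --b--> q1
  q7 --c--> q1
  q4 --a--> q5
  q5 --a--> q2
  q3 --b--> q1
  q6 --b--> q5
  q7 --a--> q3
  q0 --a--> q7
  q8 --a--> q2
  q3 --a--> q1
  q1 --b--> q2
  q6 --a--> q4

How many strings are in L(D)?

3

The useful subgraph on states {q1, q3, q6} is acyclic, so L(D) is finite; the longest accepting path visits 3 useful states, giving maximum string length 2.
Counting accepting paths from q6 by length: 1 of length 1, 2 of length 2. Total 3.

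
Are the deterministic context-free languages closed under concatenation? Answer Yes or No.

Take L₁ = {ε, c} (finite, hence regular and DCFL) and L₂ = {c aⁿbⁿ : n≥0} ∪ {cc aⁿb²ⁿ : n≥0} (a DCFL: the number of leading c's tells the DPDA whether to pop one stack symbol per b or per two b's). Then L₁L₂ ∩ cca⁺b* = {cc aⁿbⁿ : n≥1} ∪ {cc aⁿb²ⁿ : n≥1}. If L₁L₂ were a DCFL, so would be this intersection with a regular set, and a DPDA for it started from its configuration after reading cc would accept {aⁿbⁿ : n≥1} ∪ {aⁿb²ⁿ : n≥1}, which no deterministic PDA accepts (a DPDA for it would have a single run on aⁿb²ⁿ, accepting after the prefix aⁿbⁿ and accepting again after n more b's; an ordinary PDA that simulates it on a's and b's and, at any moment when it is accepting, may switch to reading only a fresh letter d while feeding each d to the simulation as a b, would accept aⁱbʲdᵏ (k≥1) exactly when both aⁱbʲ and aⁱbʲ⁺ᵏ are in the language, i.e. its language intersected with the regular set a*b*d⁺ would be exactly {aⁿbⁿdⁿ : n≥1} — impossible, since context-free languages are closed under intersection with regular sets and {aⁿbⁿdⁿ} is not context-free). Hence L₁L₂ is not a DCFL.

No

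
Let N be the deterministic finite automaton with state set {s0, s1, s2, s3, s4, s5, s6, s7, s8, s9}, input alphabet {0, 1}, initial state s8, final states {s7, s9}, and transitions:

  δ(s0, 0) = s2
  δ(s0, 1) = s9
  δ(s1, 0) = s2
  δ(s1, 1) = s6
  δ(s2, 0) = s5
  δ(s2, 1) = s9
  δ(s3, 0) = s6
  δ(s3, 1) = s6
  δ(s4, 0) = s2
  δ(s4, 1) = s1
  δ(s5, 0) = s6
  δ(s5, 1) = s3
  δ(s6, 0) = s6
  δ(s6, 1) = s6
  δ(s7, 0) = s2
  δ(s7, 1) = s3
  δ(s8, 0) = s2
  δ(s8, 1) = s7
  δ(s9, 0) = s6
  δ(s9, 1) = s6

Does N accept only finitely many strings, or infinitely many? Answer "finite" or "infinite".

finite

The useful states (reachable from s8 and able to reach an accepting state) are {s2, s7, s8, s9}.
Restricted to these states the transition graph has no cycle, so every accepting path has bounded length and L is finite.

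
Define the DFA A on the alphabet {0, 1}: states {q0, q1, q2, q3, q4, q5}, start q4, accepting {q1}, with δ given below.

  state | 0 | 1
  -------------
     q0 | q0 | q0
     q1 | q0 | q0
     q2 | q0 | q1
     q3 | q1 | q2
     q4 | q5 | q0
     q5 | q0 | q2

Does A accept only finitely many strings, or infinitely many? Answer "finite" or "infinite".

The useful states (reachable from q4 and able to reach an accepting state) are {q1, q2, q4, q5}.
Restricted to these states the transition graph has no cycle, so every accepting path has bounded length and L is finite.

finite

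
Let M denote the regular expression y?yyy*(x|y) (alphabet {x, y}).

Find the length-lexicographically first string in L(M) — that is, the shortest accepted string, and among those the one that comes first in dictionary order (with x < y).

By inspection of the expression, no string of length less than 3 matches, and yyx is the lexicographically first match of length 3.

yyx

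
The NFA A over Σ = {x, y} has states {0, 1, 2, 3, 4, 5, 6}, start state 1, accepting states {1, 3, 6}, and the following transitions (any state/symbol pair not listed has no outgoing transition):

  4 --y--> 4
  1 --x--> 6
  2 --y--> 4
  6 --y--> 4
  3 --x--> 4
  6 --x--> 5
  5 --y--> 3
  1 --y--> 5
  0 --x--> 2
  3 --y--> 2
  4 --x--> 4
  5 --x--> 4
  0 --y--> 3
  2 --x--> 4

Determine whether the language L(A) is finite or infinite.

The useful states (reachable from 1 and able to reach an accepting state) are {1, 3, 5, 6}.
Restricted to these states the transition graph has no cycle, so every accepting path has bounded length and L is finite.

finite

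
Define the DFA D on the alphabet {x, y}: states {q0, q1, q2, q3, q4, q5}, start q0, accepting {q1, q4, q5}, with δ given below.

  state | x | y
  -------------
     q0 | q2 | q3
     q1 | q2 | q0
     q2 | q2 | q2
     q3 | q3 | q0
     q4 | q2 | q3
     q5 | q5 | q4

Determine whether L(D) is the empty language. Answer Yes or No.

Yes

The states reachable from the start state are {q0, q2, q3}.
None of the accepting states {q1, q4, q5} is reachable, so no string is accepted and L(D) = ∅.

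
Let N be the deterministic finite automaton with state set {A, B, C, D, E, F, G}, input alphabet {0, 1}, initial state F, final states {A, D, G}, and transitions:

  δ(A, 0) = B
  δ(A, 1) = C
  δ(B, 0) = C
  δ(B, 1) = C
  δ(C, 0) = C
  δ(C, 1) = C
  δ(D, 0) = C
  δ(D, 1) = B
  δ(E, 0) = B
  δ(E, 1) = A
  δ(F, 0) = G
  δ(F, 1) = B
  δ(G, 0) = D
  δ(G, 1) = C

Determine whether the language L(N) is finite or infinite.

finite

The useful states (reachable from F and able to reach an accepting state) are {D, F, G}.
Restricted to these states the transition graph has no cycle, so every accepting path has bounded length and L is finite.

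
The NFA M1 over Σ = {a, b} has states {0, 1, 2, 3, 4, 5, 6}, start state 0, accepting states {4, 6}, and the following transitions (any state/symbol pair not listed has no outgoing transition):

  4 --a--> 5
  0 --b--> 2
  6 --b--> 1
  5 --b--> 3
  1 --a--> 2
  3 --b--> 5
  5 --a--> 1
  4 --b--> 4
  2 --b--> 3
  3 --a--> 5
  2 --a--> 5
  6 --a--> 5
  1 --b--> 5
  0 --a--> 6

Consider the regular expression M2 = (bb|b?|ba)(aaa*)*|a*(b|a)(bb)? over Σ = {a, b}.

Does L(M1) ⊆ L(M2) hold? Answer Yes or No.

Converting the expression M2 to a DFA (subset construction, then merging equivalent states) gives the minimal DFA with states {r0, r1, r2, r3, r4, r5, r6, r7, r8, r9}, start state r0, accepting states {r0, r1, r2, r3, r4, r5, r7, r9} and transitions r0: a→r1, b→r2; r1: a→r1, b→r3; r2: a→r4, b→r5; r3: a→r6, b→r7; r4: a→r4, b→r6; r5: a→r8, b→r9; r6: a→r6, b→r6; r7: a→r6, b→r9; r8: a→r4, b→r6; r9: a→r6, b→r6.
Exploring the product automaton M1 × M2 from the start pair (0, r0), following both machines on each input symbol, reaches 22 state pairs: (0, r0), (6, r1), (2, r2), (5, r1), (1, r3), (5, r4), (3, r5), (1, r1), (3, r3), (2, r6), (5, r7), (1, r4), (3, r6), (5, r8), (5, r9), (2, r1), (5, r3), (5, r6), (1, r6), (3, r9), (2, r4), (3, r7).
M1 accepts in {4, 6} and M2 accepts in {r0, r1, r2, r3, r4, r5, r7, r9}. The reachable pairs whose M1-component is accepting are (6, r1); in each of them the M2-component is accepting too, so the product for L(M1) \ L(M2) (M1-component accepting, M2-component rejecting) has no reachable accepting pair and the difference is empty.
Hence every string in L(M1) is also in L(M2).

Yes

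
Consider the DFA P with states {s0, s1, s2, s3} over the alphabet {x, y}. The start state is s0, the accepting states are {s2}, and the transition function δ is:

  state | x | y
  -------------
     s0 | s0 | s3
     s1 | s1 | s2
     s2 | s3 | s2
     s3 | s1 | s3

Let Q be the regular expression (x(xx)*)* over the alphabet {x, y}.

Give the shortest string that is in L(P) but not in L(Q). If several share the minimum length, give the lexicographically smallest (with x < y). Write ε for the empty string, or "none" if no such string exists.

yxy

The string yxy is accepted by P but not by Q.
No shorter string lies in the difference, and yxy is the lexicographically first length-3 string in L(P) \ L(Q).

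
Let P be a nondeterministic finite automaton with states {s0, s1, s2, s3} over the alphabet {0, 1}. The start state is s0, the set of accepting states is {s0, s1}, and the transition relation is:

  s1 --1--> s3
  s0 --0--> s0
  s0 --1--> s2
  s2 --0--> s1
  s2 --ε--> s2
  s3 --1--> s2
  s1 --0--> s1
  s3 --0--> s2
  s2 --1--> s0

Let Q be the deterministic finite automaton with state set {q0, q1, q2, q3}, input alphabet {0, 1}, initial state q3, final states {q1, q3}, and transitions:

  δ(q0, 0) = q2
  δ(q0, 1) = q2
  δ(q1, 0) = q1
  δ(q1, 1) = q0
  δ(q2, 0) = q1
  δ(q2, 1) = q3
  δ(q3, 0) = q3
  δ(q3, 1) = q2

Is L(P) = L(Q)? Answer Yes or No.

Yes

Exploring the product automaton P × Q from the start pair (s0, q3), following both machines on each input symbol, reaches 4 state pairs: (s0, q3), (s2, q2), (s1, q1), (s3, q0).
P accepts in {s0, s1} and Q accepts in {q1, q3}. In every reachable pair the two components are either both accepting — (s0, q3), (s1, q1) — or both non-accepting, so no string is accepted by exactly one of the machines: L(P) \ L(Q) and L(Q) \ L(P) are both empty.
Hence every string is accepted by P iff it is accepted by Q, and the two languages coincide.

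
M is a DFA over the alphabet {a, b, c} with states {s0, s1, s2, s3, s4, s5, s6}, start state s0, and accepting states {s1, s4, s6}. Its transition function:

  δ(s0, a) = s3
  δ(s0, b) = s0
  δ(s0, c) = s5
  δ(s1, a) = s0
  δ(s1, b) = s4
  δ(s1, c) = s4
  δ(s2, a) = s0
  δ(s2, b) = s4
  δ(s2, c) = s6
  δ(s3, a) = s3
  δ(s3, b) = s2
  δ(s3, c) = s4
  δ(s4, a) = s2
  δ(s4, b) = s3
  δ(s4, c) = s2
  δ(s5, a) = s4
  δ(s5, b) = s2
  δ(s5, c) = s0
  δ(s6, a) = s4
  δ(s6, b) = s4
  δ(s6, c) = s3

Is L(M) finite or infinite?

State s0 is reachable from the start and can reach an accepting state, and it lies on the cycle s0 → s0.
Traversing that cycle any number of times yields accepted strings of unbounded length, so the language is infinite.

infinite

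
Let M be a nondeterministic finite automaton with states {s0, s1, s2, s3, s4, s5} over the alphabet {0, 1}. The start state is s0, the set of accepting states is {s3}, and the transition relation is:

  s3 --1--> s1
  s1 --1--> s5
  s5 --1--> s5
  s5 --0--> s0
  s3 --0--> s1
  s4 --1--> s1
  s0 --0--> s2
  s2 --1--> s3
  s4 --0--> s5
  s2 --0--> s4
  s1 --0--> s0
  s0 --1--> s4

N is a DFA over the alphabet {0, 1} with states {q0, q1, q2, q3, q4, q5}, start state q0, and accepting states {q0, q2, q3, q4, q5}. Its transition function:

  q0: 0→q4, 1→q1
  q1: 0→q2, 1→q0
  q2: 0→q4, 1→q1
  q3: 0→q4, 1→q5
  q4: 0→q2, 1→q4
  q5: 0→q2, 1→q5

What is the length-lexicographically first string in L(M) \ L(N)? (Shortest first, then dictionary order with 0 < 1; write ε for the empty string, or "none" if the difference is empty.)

10001

The string 10001 is accepted by M but not by N.
No shorter string lies in the difference, and 10001 is the lexicographically first length-5 string in L(M) \ L(N).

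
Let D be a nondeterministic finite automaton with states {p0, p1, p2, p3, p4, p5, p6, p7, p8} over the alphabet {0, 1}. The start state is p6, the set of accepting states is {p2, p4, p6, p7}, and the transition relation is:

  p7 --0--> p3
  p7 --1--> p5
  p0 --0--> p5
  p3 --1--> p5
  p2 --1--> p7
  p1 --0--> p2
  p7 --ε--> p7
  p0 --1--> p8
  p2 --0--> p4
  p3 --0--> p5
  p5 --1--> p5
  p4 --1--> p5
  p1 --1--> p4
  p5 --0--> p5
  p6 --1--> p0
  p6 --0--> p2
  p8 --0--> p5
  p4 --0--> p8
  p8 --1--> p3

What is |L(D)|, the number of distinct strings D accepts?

The useful subgraph on states {p2, p4, p6, p7} is acyclic, so L(D) is finite; the longest accepting path visits 3 useful states, giving maximum string length 2.
Counting accepting paths from p6 by length: 1 of length 0, 1 of length 1, 2 of length 2. Total 4.

4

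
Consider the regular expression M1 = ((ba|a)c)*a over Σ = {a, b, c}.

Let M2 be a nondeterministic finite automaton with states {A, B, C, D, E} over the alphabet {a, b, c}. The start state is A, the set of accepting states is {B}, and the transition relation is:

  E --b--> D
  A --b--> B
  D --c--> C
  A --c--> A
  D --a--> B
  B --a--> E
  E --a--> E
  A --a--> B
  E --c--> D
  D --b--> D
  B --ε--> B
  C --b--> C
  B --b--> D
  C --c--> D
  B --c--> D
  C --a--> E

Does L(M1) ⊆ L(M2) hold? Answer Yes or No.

Converting the expression M1 to a DFA (subset construction, then merging equivalent states) gives the minimal DFA with states {r0, r1, r2, r3, r4}, start state r0, accepting states {r1} and transitions r0: a→r1, b→r2, c→r3; r1: a→r3, b→r3, c→r0; r2: a→r4, b→r3, c→r3; r3: a→r3, b→r3, c→r3; r4: a→r3, b→r3, c→r0.
Exploring the product automaton M1 × M2 from the start pair (r0, A), following both machines on each input symbol, reaches 12 state pairs: (r0, A), (r1, B), (r2, B), (r3, A), (r3, E), (r3, D), (r0, D), (r4, E), (r3, B), (r3, C), (r2, D), (r4, B).
M1 accepts in {r1} and M2 accepts in {B}. The reachable pairs whose M1-component is accepting are (r1, B); in each of them the M2-component is accepting too, so the product for L(M1) \ L(M2) (M1-component accepting, M2-component rejecting) has no reachable accepting pair and the difference is empty.
Hence every string in L(M1) is also in L(M2).

Yes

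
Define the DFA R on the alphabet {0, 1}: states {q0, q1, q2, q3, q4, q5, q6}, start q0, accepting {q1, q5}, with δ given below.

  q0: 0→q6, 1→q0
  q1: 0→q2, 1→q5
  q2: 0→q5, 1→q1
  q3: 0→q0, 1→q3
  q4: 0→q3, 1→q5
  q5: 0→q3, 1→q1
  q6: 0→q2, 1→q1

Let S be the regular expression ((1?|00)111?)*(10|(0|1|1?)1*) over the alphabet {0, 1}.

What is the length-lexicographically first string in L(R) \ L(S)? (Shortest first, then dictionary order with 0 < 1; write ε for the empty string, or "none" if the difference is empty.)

The string 000 is accepted by R but not by S.
No shorter string lies in the difference, and 000 is the lexicographically first length-3 string in L(R) \ L(S).

000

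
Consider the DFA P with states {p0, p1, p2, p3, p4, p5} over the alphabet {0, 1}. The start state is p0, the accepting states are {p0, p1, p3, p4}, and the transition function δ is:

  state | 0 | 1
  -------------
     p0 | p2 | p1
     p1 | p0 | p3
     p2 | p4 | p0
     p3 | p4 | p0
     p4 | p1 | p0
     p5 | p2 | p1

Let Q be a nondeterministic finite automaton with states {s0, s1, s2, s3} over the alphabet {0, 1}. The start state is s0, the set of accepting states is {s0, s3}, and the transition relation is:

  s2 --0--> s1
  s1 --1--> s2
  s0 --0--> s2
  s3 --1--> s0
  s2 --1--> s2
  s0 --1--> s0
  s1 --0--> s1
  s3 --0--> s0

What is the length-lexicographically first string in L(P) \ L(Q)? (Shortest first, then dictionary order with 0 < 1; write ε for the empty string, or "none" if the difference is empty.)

The string 00 is accepted by P but not by Q.
No shorter string lies in the difference, and 00 is the lexicographically first length-2 string in L(P) \ L(Q).

00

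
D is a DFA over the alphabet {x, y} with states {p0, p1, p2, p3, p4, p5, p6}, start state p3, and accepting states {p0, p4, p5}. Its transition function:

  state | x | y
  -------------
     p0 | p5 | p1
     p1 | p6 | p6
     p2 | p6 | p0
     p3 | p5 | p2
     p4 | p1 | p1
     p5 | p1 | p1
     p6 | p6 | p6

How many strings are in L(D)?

The useful subgraph on states {p0, p2, p3, p5} is acyclic, so L(D) is finite; the longest accepting path visits 4 useful states, giving maximum string length 3.
Counting accepting paths from p3 by length: 1 of length 1, 1 of length 2, 1 of length 3. Total 3.

3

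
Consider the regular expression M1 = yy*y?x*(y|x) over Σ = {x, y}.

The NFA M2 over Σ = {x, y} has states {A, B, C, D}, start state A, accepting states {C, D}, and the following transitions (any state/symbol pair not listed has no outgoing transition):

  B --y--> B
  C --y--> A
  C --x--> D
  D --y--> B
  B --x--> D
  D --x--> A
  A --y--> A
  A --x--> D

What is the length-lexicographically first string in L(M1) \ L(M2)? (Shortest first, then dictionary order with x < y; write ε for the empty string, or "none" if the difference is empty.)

The string yy is accepted by M1 but not by M2.
No shorter string lies in the difference, and yy is the lexicographically first length-2 string in L(M1) \ L(M2).

yy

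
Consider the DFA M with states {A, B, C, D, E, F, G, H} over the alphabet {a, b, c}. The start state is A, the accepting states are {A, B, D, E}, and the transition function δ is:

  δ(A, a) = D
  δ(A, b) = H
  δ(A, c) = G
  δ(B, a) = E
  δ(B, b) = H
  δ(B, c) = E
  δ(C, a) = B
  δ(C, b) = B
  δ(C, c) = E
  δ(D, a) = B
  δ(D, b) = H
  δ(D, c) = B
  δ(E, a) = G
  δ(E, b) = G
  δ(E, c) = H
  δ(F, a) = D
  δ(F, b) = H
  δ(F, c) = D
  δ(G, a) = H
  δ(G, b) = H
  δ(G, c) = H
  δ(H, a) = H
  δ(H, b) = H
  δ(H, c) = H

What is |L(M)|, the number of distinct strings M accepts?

8

The useful subgraph on states {A, B, D, E} is acyclic, so L(M) is finite; the longest accepting path visits 4 useful states, giving maximum string length 3.
Counting accepting paths from A by length: 1 of length 0, 1 of length 1, 2 of length 2, 4 of length 3. Total 8.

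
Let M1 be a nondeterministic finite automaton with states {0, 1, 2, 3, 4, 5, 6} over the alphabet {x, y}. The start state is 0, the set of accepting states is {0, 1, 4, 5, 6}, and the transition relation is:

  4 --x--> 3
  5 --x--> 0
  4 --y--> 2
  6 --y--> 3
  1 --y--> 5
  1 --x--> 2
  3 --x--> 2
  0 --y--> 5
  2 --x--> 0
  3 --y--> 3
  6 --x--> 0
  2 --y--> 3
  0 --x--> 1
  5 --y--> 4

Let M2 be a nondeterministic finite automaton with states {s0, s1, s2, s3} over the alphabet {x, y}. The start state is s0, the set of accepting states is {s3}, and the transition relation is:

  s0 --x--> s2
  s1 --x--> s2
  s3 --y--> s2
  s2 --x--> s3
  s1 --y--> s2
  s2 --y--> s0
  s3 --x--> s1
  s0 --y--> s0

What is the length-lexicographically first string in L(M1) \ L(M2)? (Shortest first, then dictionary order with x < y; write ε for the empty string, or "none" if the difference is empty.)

ε

The empty string ε is accepted by M1 but not by M2.
Since ε is the unique shortest string, it is the required witness.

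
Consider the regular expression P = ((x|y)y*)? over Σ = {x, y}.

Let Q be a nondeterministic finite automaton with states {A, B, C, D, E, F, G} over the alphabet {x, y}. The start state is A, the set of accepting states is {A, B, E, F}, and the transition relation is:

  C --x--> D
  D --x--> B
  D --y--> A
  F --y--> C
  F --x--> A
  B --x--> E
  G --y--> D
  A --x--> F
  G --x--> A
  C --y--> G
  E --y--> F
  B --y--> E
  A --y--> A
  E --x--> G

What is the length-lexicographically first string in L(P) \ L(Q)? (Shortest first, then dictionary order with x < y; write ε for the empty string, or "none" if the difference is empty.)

xy

The string xy is accepted by P but not by Q.
No shorter string lies in the difference, and xy is the lexicographically first length-2 string in L(P) \ L(Q).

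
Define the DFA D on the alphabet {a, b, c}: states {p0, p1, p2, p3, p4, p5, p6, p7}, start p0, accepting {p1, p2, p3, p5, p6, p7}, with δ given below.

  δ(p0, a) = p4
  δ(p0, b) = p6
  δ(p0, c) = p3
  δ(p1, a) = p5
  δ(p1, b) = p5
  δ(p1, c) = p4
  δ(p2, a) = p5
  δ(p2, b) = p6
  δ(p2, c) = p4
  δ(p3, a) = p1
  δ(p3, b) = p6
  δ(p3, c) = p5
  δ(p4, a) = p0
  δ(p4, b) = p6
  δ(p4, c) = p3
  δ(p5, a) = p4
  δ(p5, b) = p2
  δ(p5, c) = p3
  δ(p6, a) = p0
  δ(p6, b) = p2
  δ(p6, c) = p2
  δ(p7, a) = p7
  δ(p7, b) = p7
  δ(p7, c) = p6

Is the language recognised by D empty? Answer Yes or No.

No

The string b is accepted: the run p0 → p6 ends in the accepting state p6.
Since at least one string is accepted, L(D) is not empty.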